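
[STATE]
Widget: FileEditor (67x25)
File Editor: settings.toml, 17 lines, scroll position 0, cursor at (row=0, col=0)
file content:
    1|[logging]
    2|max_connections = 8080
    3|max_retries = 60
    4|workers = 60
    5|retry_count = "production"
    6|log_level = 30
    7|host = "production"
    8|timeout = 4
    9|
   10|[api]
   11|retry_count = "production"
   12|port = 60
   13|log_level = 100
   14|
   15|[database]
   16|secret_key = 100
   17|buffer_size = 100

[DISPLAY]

█logging]                                                         ▲
max_connections = 8080                                            █
max_retries = 60                                                  ░
workers = 60                                                      ░
retry_count = "production"                                        ░
log_level = 30                                                    ░
host = "production"                                               ░
timeout = 4                                                       ░
                                                                  ░
[api]                                                             ░
retry_count = "production"                                        ░
port = 60                                                         ░
log_level = 100                                                   ░
                                                                  ░
[database]                                                        ░
secret_key = 100                                                  ░
buffer_size = 100                                                 ░
                                                                  ░
                                                                  ░
                                                                  ░
                                                                  ░
                                                                  ░
                                                                  ░
                                                                  ░
                                                                  ▼


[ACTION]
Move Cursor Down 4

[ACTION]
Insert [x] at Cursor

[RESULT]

[logging]                                                         ▲
max_connections = 8080                                            █
max_retries = 60                                                  ░
workers = 60                                                      ░
x█etry_count = "production"                                       ░
log_level = 30                                                    ░
host = "production"                                               ░
timeout = 4                                                       ░
                                                                  ░
[api]                                                             ░
retry_count = "production"                                        ░
port = 60                                                         ░
log_level = 100                                                   ░
                                                                  ░
[database]                                                        ░
secret_key = 100                                                  ░
buffer_size = 100                                                 ░
                                                                  ░
                                                                  ░
                                                                  ░
                                                                  ░
                                                                  ░
                                                                  ░
                                                                  ░
                                                                  ▼


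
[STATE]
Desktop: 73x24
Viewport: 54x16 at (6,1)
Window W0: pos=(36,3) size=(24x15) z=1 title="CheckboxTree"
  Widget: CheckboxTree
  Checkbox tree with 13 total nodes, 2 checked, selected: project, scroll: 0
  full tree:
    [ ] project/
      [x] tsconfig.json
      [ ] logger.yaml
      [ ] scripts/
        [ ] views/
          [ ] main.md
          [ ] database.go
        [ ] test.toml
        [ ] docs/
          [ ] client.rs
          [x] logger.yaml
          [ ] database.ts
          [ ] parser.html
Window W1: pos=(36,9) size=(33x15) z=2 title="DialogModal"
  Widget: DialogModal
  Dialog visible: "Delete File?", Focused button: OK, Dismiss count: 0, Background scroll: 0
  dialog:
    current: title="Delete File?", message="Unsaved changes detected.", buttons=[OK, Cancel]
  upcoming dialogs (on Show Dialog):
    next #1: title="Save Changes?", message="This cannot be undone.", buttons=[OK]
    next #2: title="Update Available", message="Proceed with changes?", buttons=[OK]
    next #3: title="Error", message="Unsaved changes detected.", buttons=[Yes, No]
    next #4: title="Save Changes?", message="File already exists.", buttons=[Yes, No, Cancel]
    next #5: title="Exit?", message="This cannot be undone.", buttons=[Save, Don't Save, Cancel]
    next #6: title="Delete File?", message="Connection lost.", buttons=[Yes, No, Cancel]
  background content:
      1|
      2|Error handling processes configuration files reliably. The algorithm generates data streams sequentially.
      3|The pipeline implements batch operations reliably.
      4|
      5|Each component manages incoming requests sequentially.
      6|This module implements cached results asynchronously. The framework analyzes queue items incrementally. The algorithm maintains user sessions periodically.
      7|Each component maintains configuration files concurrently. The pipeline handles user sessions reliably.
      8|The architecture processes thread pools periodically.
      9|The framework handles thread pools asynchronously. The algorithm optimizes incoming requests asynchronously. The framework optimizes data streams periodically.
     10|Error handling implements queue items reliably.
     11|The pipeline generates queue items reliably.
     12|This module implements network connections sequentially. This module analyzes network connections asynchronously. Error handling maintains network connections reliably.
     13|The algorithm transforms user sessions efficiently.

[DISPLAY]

                                                      
                                                      
                              ┏━━━━━━━━━━━━━━━━━━━━━━┓
                              ┃ CheckboxTree         ┃
                              ┠──────────────────────┨
                              ┃>[-] project/         ┃
                              ┃   [x] tsconfig.json  ┃
                              ┃   [ ] logger.yaml    ┃
                              ┏━━━━━━━━━━━━━━━━━━━━━━━
                              ┃ DialogModal           
                              ┠───────────────────────
                              ┃                       
                              ┃Error handling processe
                              ┃The pipeline implements
                              ┃  ┌────────────────────
                              ┃Ea│       Delete File? 


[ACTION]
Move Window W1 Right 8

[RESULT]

                                                      
                                                      
                              ┏━━━━━━━━━━━━━━━━━━━━━━┓
                              ┃ CheckboxTree         ┃
                              ┠──────────────────────┨
                              ┃>[-] project/         ┃
                              ┃   [x] tsconfig.json  ┃
                              ┃   [ ] logger.yaml    ┃
                              ┃   ┏━━━━━━━━━━━━━━━━━━━
                              ┃   ┃ DialogModal       
                              ┃   ┠───────────────────
                              ┃   ┃                   
                              ┃   ┃Error handling proc
                              ┃   ┃The pipeline implem
                              ┃   ┃  ┌────────────────
                              ┃   ┃Ea│       Delete Fi


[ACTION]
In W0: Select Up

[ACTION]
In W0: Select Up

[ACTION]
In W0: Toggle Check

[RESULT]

                                                      
                                                      
                              ┏━━━━━━━━━━━━━━━━━━━━━━┓
                              ┃ CheckboxTree         ┃
                              ┠──────────────────────┨
                              ┃>[x] project/         ┃
                              ┃   [x] tsconfig.json  ┃
                              ┃   [x] logger.yaml    ┃
                              ┃   ┏━━━━━━━━━━━━━━━━━━━
                              ┃   ┃ DialogModal       
                              ┃   ┠───────────────────
                              ┃   ┃                   
                              ┃   ┃Error handling proc
                              ┃   ┃The pipeline implem
                              ┃   ┃  ┌────────────────
                              ┃   ┃Ea│       Delete Fi


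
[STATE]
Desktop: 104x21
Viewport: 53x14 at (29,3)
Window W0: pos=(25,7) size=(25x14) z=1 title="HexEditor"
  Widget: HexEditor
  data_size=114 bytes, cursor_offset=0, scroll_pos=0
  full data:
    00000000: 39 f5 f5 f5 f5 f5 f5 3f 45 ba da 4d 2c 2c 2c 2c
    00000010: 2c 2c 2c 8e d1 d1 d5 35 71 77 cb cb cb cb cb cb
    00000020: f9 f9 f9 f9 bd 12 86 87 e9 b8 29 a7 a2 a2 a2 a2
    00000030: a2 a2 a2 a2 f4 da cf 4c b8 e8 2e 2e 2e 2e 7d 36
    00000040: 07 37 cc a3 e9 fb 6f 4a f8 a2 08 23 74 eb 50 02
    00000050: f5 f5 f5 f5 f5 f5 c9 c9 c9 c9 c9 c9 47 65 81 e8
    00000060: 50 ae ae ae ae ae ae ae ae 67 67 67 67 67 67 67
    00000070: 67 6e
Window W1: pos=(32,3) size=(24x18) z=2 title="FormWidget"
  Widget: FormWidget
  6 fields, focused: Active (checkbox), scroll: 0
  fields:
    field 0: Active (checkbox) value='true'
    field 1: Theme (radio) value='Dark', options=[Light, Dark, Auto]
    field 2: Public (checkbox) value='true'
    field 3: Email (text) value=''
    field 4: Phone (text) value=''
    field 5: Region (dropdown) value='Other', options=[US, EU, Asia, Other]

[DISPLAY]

   ┏━━━━━━━━━━━━━━━━━━━━━━┓                          
   ┃ FormWidget           ┃                          
   ┠──────────────────────┨                          
   ┃> Active:     [x]     ┃                          
━━━┃  Theme:      ( ) Ligh┃                          
xEd┃  Public:     [x]     ┃                          
───┃  Email:      [      ]┃                          
000┃  Phone:      [      ]┃                          
000┃  Region:     [Other▼]┃                          
000┃                      ┃                          
000┃                      ┃                          
000┃                      ┃                          
000┃                      ┃                          
000┃                      ┃                          


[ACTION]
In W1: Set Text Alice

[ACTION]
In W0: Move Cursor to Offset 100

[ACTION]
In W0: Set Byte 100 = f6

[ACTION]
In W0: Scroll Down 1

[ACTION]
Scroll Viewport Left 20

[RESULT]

                       ┏━━━━━━━━━━━━━━━━━━━━━━┓      
                       ┃ FormWidget           ┃      
                       ┠──────────────────────┨      
                       ┃> Active:     [x]     ┃      
                ┏━━━━━━┃  Theme:      ( ) Ligh┃      
                ┃ HexEd┃  Public:     [x]     ┃      
                ┠──────┃  Email:      [      ]┃      
                ┃000000┃  Phone:      [      ]┃      
                ┃000000┃  Region:     [Other▼]┃      
                ┃000000┃                      ┃      
                ┃000000┃                      ┃      
                ┃000000┃                      ┃      
                ┃000000┃                      ┃      
                ┃000000┃                      ┃      


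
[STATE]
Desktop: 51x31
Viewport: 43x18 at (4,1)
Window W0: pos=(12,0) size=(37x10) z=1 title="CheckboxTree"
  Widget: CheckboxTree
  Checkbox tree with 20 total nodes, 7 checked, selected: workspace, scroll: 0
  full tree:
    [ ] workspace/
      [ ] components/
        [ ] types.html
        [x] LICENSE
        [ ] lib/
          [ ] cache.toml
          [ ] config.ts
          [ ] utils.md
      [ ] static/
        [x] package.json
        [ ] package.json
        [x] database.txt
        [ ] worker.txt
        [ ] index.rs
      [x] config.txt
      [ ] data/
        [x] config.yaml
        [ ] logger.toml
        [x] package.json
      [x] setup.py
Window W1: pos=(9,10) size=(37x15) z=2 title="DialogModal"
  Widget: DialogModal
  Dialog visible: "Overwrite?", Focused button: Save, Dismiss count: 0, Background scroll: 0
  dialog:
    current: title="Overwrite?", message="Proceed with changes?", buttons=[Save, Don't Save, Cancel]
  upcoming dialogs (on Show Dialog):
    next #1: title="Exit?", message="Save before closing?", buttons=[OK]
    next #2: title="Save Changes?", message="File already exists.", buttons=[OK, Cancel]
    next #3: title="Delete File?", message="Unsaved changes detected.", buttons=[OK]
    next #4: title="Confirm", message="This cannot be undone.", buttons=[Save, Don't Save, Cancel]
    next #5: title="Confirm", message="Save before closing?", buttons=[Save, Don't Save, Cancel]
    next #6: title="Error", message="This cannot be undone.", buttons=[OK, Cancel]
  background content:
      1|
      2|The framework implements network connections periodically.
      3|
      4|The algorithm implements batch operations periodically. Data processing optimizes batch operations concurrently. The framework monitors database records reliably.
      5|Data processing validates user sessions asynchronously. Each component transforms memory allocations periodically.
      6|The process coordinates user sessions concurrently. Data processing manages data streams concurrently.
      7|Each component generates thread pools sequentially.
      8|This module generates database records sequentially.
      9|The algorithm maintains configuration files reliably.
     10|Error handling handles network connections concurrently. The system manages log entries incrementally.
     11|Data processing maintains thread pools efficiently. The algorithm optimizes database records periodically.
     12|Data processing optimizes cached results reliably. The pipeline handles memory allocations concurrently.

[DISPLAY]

        ┃ CheckboxTree                     
        ┠──────────────────────────────────
        ┃>[-] workspace/                   
        ┃   [-] components/                
        ┃     [ ] types.html               
        ┃     [x] LICENSE                  
        ┃     [ ] lib/                     
        ┃       [ ] cache.toml             
        ┗━━━━━━━━━━━━━━━━━━━━━━━━━━━━━━━━━━
     ┏━━━━━━━━━━━━━━━━━━━━━━━━━━━━━━━━━━━┓ 
     ┃ DialogModal                       ┃ 
     ┠───────────────────────────────────┨ 
     ┃                                   ┃ 
     ┃The framework implements network co┃ 
     ┃                                   ┃ 
     ┃Th┌─────────────────────────────┐er┃ 
     ┃Da│          Overwrite?         │ss┃ 
     ┃Th│    Proceed with changes?    │io┃ 


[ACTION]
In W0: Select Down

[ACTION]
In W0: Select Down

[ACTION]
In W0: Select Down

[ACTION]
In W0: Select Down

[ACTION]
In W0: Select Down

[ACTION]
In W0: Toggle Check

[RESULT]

        ┃ CheckboxTree                     
        ┠──────────────────────────────────
        ┃ [-] workspace/                   
        ┃   [-] components/                
        ┃     [ ] types.html               
        ┃     [x] LICENSE                  
        ┃     [-] lib/                     
        ┃>      [x] cache.toml             
        ┗━━━━━━━━━━━━━━━━━━━━━━━━━━━━━━━━━━
     ┏━━━━━━━━━━━━━━━━━━━━━━━━━━━━━━━━━━━┓ 
     ┃ DialogModal                       ┃ 
     ┠───────────────────────────────────┨ 
     ┃                                   ┃ 
     ┃The framework implements network co┃ 
     ┃                                   ┃ 
     ┃Th┌─────────────────────────────┐er┃ 
     ┃Da│          Overwrite?         │ss┃ 
     ┃Th│    Proceed with changes?    │io┃ 


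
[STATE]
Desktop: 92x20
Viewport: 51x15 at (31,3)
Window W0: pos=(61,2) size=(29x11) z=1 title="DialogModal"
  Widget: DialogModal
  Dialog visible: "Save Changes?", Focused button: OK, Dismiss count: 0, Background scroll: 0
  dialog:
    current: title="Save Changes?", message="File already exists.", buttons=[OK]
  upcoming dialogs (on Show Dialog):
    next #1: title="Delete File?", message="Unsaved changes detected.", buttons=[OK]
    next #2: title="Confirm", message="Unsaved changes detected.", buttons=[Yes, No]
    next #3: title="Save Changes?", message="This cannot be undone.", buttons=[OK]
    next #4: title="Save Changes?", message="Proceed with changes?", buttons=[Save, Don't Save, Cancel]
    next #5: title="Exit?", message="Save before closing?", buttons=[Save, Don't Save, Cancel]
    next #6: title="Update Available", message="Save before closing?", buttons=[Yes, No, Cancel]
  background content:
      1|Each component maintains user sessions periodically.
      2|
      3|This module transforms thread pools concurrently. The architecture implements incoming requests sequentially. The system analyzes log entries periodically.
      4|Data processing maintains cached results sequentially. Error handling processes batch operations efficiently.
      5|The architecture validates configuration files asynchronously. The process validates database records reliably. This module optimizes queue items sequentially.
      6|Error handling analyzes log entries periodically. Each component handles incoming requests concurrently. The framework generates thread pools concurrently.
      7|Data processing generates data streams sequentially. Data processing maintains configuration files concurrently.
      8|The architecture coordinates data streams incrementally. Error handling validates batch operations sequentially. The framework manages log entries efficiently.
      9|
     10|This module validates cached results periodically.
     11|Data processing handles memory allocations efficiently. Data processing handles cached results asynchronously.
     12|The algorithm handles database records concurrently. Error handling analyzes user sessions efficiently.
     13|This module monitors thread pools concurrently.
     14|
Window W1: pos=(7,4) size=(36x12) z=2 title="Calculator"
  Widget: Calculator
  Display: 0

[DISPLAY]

                              ┃ DialogModal        
━━━━━━━━━━━┓                  ┠────────────────────
           ┃                  ┃Each component maint
───────────┨                  ┃  ┌─────────────────
          0┃                  ┃Th│    Save Changes?
           ┃                  ┃Da│ File already exi
           ┃                  ┃Th│         [OK]    
           ┃                  ┃Er└─────────────────
           ┃                  ┃Data processing gene
           ┃                  ┗━━━━━━━━━━━━━━━━━━━━
           ┃                                       
           ┃                                       
━━━━━━━━━━━┛                                       
                                                   
                                                   


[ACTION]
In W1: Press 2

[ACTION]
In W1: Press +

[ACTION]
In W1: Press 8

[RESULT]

                              ┃ DialogModal        
━━━━━━━━━━━┓                  ┠────────────────────
           ┃                  ┃Each component maint
───────────┨                  ┃  ┌─────────────────
          8┃                  ┃Th│    Save Changes?
           ┃                  ┃Da│ File already exi
           ┃                  ┃Th│         [OK]    
           ┃                  ┃Er└─────────────────
           ┃                  ┃Data processing gene
           ┃                  ┗━━━━━━━━━━━━━━━━━━━━
           ┃                                       
           ┃                                       
━━━━━━━━━━━┛                                       
                                                   
                                                   


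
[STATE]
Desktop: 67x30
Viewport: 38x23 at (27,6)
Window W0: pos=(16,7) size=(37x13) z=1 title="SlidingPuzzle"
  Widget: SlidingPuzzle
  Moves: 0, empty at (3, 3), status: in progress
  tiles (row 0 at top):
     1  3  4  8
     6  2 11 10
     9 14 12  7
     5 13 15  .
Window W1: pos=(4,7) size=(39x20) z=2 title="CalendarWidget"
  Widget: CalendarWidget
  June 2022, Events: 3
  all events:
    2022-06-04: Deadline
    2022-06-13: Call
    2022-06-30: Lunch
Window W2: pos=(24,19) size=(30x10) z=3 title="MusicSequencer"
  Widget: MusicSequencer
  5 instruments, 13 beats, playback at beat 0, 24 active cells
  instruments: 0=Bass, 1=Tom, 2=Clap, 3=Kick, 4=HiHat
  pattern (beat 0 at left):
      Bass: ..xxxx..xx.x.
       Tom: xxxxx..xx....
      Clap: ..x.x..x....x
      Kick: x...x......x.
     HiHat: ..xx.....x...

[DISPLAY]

                                      
━━━━━━━━━━━━━━━┓━━━━━━━━━┓            
               ┃         ┃            
───────────────┨─────────┨            
2              ┃         ┃            
               ┃         ┃            
               ┃         ┃            
               ┃         ┃            
               ┃         ┃            
               ┃         ┃            
               ┃         ┃            
               ┃         ┃            
               ┃         ┃            
━━━━━━━━━━━━━━━━━━━━━━━━━━┓           
usicSequencer             ┃           
──────────────────────────┨           
    ▼123456789012         ┃           
Bass··████··██·█·         ┃           
 Tom█████··██····         ┃           
Clap··█·█··█····█         ┃           
Kick█···█······█·         ┃           
iHat··██·····█···         ┃           
━━━━━━━━━━━━━━━━━━━━━━━━━━┛           


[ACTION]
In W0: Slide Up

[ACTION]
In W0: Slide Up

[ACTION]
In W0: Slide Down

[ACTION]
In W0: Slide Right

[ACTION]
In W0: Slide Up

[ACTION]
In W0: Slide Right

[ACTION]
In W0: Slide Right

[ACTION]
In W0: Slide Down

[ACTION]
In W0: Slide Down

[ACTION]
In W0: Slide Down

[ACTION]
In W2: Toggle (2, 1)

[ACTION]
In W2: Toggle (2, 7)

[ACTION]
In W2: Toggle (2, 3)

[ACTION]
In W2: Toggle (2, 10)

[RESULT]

                                      
━━━━━━━━━━━━━━━┓━━━━━━━━━┓            
               ┃         ┃            
───────────────┨─────────┨            
2              ┃         ┃            
               ┃         ┃            
               ┃         ┃            
               ┃         ┃            
               ┃         ┃            
               ┃         ┃            
               ┃         ┃            
               ┃         ┃            
               ┃         ┃            
━━━━━━━━━━━━━━━━━━━━━━━━━━┓           
usicSequencer             ┃           
──────────────────────────┨           
    ▼123456789012         ┃           
Bass··████··██·█·         ┃           
 Tom█████··██····         ┃           
Clap·████·····█·█         ┃           
Kick█···█······█·         ┃           
iHat··██·····█···         ┃           
━━━━━━━━━━━━━━━━━━━━━━━━━━┛           


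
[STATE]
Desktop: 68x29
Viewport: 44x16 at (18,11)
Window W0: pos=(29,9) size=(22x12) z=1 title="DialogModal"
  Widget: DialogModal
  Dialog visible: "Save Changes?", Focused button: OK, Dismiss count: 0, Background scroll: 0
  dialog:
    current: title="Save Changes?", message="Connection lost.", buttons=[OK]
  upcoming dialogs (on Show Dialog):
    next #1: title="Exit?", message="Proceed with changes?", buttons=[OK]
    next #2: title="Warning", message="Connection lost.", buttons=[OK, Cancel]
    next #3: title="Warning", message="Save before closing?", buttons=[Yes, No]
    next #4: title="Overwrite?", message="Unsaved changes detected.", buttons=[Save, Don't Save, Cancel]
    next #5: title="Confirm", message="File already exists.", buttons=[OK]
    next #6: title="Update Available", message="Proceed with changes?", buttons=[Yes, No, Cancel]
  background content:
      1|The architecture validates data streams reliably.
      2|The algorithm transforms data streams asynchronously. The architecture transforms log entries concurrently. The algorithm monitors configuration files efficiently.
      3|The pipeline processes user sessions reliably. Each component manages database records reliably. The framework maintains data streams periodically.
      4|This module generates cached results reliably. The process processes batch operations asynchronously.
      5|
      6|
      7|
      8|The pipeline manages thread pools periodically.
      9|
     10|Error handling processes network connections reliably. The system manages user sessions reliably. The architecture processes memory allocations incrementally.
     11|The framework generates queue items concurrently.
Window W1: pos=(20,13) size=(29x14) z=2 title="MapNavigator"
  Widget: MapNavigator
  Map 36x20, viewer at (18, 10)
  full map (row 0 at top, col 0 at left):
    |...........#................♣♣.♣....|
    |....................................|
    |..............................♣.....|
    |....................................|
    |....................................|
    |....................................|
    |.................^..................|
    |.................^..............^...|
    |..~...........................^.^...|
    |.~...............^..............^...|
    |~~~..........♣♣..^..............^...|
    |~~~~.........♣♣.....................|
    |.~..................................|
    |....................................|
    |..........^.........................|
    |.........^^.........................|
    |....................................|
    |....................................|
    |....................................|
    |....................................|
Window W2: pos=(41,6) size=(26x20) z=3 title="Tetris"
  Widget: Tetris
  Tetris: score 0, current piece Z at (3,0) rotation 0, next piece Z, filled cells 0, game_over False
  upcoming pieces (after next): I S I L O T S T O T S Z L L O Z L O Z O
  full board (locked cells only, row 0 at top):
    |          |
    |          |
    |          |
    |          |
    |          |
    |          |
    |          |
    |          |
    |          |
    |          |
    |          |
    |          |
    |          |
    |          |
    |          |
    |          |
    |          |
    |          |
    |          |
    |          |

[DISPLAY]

           ┠───────────┃          │ ▓▓      
           ┃The archite┃          │         
  ┏━━━━━━━━━━━━━━━━━━━━┃          │         
  ┃ MapNavigator       ┃          │         
  ┠────────────────────┃          │Score:   
  ┃....................┃          │0        
  ┃............^.......┃          │         
  ┃............^.......┃          │         
  ┃....................┃          │         
  ┃............^.......┃          │         
  ┃........♣♣..^@......┃          │         
  ┃........♣♣..........┃          │         
  ┃....................┃          │         
  ┃....................┃          │         
  ┃.....^..............┗━━━━━━━━━━━━━━━━━━━━
  ┗━━━━━━━━━━━━━━━━━━━━━━━━━━━┛             


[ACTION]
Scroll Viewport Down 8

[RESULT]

  ┏━━━━━━━━━━━━━━━━━━━━┃          │         
  ┃ MapNavigator       ┃          │         
  ┠────────────────────┃          │Score:   
  ┃....................┃          │0        
  ┃............^.......┃          │         
  ┃............^.......┃          │         
  ┃....................┃          │         
  ┃............^.......┃          │         
  ┃........♣♣..^@......┃          │         
  ┃........♣♣..........┃          │         
  ┃....................┃          │         
  ┃....................┃          │         
  ┃.....^..............┗━━━━━━━━━━━━━━━━━━━━
  ┗━━━━━━━━━━━━━━━━━━━━━━━━━━━┛             
                                            
                                            


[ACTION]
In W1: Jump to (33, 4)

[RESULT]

  ┏━━━━━━━━━━━━━━━━━━━━┃          │         
  ┃ MapNavigator       ┃          │         
  ┠────────────────────┃          │Score:   
  ┃                    ┃          │0        
  ┃........♣♣.♣....    ┃          │         
  ┃................    ┃          │         
  ┃..........♣.....    ┃          │         
  ┃................    ┃          │         
  ┃.............@..    ┃          │         
  ┃................    ┃          │         
  ┃................    ┃          │         
  ┃............^...    ┃          │         
  ┃..........^.^...    ┗━━━━━━━━━━━━━━━━━━━━
  ┗━━━━━━━━━━━━━━━━━━━━━━━━━━━┛             
                                            
                                            


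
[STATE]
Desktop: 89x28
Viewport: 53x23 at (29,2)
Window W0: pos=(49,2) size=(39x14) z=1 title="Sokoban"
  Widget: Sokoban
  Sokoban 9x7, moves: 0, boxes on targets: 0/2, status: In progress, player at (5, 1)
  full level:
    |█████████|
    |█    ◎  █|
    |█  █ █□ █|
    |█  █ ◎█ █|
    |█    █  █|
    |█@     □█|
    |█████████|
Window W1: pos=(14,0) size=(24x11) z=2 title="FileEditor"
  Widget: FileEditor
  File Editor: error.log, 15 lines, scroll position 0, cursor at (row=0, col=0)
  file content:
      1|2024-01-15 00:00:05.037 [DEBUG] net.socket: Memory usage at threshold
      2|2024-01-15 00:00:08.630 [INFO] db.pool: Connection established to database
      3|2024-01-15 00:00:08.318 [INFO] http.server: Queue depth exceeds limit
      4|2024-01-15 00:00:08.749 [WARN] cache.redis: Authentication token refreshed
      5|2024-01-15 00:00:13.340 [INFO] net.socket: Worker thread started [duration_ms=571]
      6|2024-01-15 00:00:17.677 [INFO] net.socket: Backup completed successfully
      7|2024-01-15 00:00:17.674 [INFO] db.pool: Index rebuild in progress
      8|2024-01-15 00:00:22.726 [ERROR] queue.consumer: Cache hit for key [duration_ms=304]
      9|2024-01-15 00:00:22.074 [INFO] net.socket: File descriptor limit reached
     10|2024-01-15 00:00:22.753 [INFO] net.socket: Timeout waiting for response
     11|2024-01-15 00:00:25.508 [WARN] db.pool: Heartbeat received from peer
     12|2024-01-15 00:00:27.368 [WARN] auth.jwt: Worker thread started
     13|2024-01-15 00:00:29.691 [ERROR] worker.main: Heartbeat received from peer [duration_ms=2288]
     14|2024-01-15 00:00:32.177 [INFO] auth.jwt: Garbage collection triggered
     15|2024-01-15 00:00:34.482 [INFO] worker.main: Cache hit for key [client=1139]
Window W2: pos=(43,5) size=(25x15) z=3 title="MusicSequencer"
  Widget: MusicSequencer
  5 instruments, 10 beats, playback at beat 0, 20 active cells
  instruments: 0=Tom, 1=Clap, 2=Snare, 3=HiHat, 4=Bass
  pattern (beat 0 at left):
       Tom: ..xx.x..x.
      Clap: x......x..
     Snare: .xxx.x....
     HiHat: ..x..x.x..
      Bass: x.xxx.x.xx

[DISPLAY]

────────┨           ┏━━━━━━━━━━━━━━━━━━━━━━━━━━━━━━━━
00:05.0▲┃           ┃ Sokoban                        
00:08.6█┃           ┠────────────────────────────────
00:08.3░┃     ┏━━━━━━━━━━━━━━━━━━━━━━━┓              
00:08.7░┃     ┃ MusicSequencer        ┃              
00:13.3░┃     ┠───────────────────────┨              
00:17.6░┃     ┃      ▼123456789       ┃              
00:17.6▼┃     ┃   Tom··██·█··█·       ┃              
━━━━━━━━┛     ┃  Clap█······█··       ┃              
              ┃ Snare·███·█····       ┃              
              ┃ HiHat··█··█·█··       ┃              
              ┃  Bass█·███·█·██       ┃              
              ┃                       ┃              
              ┃                       ┃━━━━━━━━━━━━━━
              ┃                       ┃              
              ┃                       ┃              
              ┃                       ┃              
              ┗━━━━━━━━━━━━━━━━━━━━━━━┛              
                                                     
                                                     
                                                     
                                                     
                                                     


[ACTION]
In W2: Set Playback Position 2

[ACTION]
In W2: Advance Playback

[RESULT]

────────┨           ┏━━━━━━━━━━━━━━━━━━━━━━━━━━━━━━━━
00:05.0▲┃           ┃ Sokoban                        
00:08.6█┃           ┠────────────────────────────────
00:08.3░┃     ┏━━━━━━━━━━━━━━━━━━━━━━━┓              
00:08.7░┃     ┃ MusicSequencer        ┃              
00:13.3░┃     ┠───────────────────────┨              
00:17.6░┃     ┃      012▼456789       ┃              
00:17.6▼┃     ┃   Tom··██·█··█·       ┃              
━━━━━━━━┛     ┃  Clap█······█··       ┃              
              ┃ Snare·███·█····       ┃              
              ┃ HiHat··█··█·█··       ┃              
              ┃  Bass█·███·█·██       ┃              
              ┃                       ┃              
              ┃                       ┃━━━━━━━━━━━━━━
              ┃                       ┃              
              ┃                       ┃              
              ┃                       ┃              
              ┗━━━━━━━━━━━━━━━━━━━━━━━┛              
                                                     
                                                     
                                                     
                                                     
                                                     


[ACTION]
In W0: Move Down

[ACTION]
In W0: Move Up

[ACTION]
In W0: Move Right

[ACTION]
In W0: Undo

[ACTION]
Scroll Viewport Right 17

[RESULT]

─┨           ┏━━━━━━━━━━━━━━━━━━━━━━━━━━━━━━━━━━━━━┓ 
▲┃           ┃ Sokoban                             ┃ 
█┃           ┠─────────────────────────────────────┨ 
░┃     ┏━━━━━━━━━━━━━━━━━━━━━━━┓                   ┃ 
░┃     ┃ MusicSequencer        ┃                   ┃ 
░┃     ┠───────────────────────┨                   ┃ 
░┃     ┃      012▼456789       ┃                   ┃ 
▼┃     ┃   Tom··██·█··█·       ┃                   ┃ 
━┛     ┃  Clap█······█··       ┃                   ┃ 
       ┃ Snare·███·█····       ┃                   ┃ 
       ┃ HiHat··█··█·█··       ┃                   ┃ 
       ┃  Bass█·███·█·██       ┃                   ┃ 
       ┃                       ┃                   ┃ 
       ┃                       ┃━━━━━━━━━━━━━━━━━━━┛ 
       ┃                       ┃                     
       ┃                       ┃                     
       ┃                       ┃                     
       ┗━━━━━━━━━━━━━━━━━━━━━━━┛                     
                                                     
                                                     
                                                     
                                                     
                                                     
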